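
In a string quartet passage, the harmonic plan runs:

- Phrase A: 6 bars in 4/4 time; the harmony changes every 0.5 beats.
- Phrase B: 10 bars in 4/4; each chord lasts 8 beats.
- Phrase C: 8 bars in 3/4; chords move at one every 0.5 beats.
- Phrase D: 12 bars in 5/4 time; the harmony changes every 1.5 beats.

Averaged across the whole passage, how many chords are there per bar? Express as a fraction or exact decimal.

A: 6 bars of 4 beats is 24 beats; at 0.5 beats each that's 48 chords.
B: 10 bars of 4 beats is 40 beats; at 8 beats each that's 5 chords.
C: 8 bars of 3 beats is 24 beats; at 0.5 beats each that's 48 chords.
D: 12 bars of 5 beats is 60 beats; at 1.5 beats each that's 40 chords.
Overall: 141 chords over 36 bars → 141/36 = 47/12 chords per bar.

47/12 chords per bar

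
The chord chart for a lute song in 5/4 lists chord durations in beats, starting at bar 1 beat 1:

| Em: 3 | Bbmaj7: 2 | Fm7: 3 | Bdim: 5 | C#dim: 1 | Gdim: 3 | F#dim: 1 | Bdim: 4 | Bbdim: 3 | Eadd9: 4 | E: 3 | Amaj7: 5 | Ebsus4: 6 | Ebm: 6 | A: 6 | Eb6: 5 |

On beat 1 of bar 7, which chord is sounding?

Beat 1 of bar 7 is beat (7−1)×5 + 1 = 31 overall.
Running totals: Em ends at 3, Bbmaj7 ends at 5, Fm7 ends at 8, Bdim ends at 13, C#dim ends at 14, Gdim ends at 17, F#dim ends at 18, Bdim ends at 22, Bbdim ends at 25, Eadd9 ends at 29, E ends at 32.
Beat 31 falls within E.

E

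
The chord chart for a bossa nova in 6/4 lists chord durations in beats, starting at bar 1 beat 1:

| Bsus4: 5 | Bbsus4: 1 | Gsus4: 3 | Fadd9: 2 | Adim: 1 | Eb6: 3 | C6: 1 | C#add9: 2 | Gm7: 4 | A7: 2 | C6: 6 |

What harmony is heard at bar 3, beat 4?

Beat 4 of bar 3 is beat (3−1)×6 + 4 = 16 overall.
Running totals: Bsus4 ends at 5, Bbsus4 ends at 6, Gsus4 ends at 9, Fadd9 ends at 11, Adim ends at 12, Eb6 ends at 15, C6 ends at 16.
Beat 16 falls within C6.

C6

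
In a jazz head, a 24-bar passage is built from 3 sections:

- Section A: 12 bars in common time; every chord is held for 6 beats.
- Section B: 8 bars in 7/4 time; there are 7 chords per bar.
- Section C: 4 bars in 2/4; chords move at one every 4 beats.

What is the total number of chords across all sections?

A has 48 beats and chords last 6 each, so 8 chords.
B has 56 beats and chords last 1 each, so 56 chords.
C has 8 beats and chords last 4 each, so 2 chords.
Total: 8 + 56 + 2 = 66.

66 chords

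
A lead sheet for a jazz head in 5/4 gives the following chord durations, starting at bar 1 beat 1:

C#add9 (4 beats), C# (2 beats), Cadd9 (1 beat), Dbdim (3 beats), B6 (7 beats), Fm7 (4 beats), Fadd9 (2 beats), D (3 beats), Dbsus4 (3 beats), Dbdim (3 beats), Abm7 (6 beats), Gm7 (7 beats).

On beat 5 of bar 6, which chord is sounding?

Beat 5 of bar 6 is beat (6−1)×5 + 5 = 30 overall.
Running totals: C#add9 ends at 4, C# ends at 6, Cadd9 ends at 7, Dbdim ends at 10, B6 ends at 17, Fm7 ends at 21, Fadd9 ends at 23, D ends at 26, Dbsus4 ends at 29, Dbdim ends at 32.
Beat 30 falls within Dbdim.

Dbdim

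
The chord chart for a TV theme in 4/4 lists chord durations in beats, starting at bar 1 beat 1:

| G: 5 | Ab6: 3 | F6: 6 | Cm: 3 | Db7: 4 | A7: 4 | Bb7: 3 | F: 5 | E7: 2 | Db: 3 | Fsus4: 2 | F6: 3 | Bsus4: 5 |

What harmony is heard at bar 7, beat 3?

Beat 3 of bar 7 is beat (7−1)×4 + 3 = 27 overall.
Running totals: G ends at 5, Ab6 ends at 8, F6 ends at 14, Cm ends at 17, Db7 ends at 21, A7 ends at 25, Bb7 ends at 28.
Beat 27 falls within Bb7.

Bb7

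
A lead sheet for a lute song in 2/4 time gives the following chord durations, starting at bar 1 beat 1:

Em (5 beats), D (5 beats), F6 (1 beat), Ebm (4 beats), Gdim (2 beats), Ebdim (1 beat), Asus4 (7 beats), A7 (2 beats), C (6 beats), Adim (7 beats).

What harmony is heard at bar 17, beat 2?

Beat 2 of bar 17 is beat (17−1)×2 + 2 = 34 overall.
Running totals: Em ends at 5, D ends at 10, F6 ends at 11, Ebm ends at 15, Gdim ends at 17, Ebdim ends at 18, Asus4 ends at 25, A7 ends at 27, C ends at 33, Adim ends at 40.
Beat 34 falls within Adim.

Adim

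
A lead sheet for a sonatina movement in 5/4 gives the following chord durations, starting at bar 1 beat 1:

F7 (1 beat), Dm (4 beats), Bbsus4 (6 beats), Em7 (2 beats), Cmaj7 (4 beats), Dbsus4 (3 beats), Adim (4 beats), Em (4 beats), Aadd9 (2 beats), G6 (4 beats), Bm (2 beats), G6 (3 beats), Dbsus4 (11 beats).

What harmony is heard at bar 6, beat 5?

Aadd9

Beat 5 of bar 6 is beat (6−1)×5 + 5 = 30 overall.
Running totals: F7 ends at 1, Dm ends at 5, Bbsus4 ends at 11, Em7 ends at 13, Cmaj7 ends at 17, Dbsus4 ends at 20, Adim ends at 24, Em ends at 28, Aadd9 ends at 30.
Beat 30 falls within Aadd9.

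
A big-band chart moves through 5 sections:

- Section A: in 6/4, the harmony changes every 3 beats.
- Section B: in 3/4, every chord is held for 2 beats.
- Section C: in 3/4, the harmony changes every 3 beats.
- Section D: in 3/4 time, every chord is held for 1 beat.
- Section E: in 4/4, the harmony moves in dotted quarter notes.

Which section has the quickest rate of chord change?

Section D

A: each chord is 3 beats in 6/4, so 2 per bar.
B: each chord is 2 beats in 3/4, so 1.5 per bar.
C: each chord is 3 beats in 3/4, so 1 per bar.
D: each chord is 1 beat in 3/4, so 3 per bar.
E: each chord is 1.5 beats in 4/4, so 8/3 per bar.
Fastest is D at 3 chords/bar.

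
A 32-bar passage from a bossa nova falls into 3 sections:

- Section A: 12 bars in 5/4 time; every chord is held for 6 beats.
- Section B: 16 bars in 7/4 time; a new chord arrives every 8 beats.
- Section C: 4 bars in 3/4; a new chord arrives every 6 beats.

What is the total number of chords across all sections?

A: 12·5 = 60 beats, 60/6 = 10 chords.
B: 16·7 = 112 beats, 112/8 = 14 chords.
C: 4·3 = 12 beats, 12/6 = 2 chords.
Total: 10 + 14 + 2 = 26.

26 chords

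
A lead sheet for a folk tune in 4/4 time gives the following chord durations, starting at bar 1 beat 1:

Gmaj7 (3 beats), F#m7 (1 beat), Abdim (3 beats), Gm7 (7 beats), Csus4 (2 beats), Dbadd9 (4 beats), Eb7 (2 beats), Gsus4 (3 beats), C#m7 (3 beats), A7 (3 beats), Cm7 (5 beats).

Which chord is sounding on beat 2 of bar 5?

Beat 2 of bar 5 is beat (5−1)×4 + 2 = 18 overall.
Running totals: Gmaj7 ends at 3, F#m7 ends at 4, Abdim ends at 7, Gm7 ends at 14, Csus4 ends at 16, Dbadd9 ends at 20.
Beat 18 falls within Dbadd9.

Dbadd9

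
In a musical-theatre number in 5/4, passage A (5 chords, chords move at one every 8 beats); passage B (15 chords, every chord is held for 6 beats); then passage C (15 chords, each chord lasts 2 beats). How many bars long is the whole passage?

A: 5 × 8 = 40 beats = 8 bars.
B: 15 × 6 = 90 beats = 18 bars.
C: 15 × 2 = 30 beats = 6 bars.
Total: 8 + 18 + 6 = 32 bars.

32 bars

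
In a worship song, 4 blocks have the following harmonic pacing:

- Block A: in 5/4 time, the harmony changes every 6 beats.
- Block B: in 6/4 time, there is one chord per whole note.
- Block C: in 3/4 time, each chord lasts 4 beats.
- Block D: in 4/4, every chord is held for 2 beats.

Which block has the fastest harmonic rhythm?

A: 5 beats/bar ÷ 6 beats/chord = 5/6 chords/bar.
B: 6 beats/bar ÷ 4 beats/chord = 1.5 chords/bar.
C: 3 beats/bar ÷ 4 beats/chord = 0.75 chords/bar.
D: 4 beats/bar ÷ 2 beats/chord = 2 chords/bar.
Fastest is D at 2 chords/bar.

Block D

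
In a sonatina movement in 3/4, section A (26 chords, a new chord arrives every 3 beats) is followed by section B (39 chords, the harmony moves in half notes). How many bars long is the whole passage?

A: 26 × 3 = 78 beats = 26 bars.
B: 39 × 2 = 78 beats = 26 bars.
Total: 26 + 26 = 52 bars.

52 bars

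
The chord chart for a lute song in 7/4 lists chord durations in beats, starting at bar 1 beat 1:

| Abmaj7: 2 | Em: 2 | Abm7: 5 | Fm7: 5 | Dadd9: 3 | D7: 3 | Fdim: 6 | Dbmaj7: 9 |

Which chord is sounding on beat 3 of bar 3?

Beat 3 of bar 3 is beat (3−1)×7 + 3 = 17 overall.
Running totals: Abmaj7 ends at 2, Em ends at 4, Abm7 ends at 9, Fm7 ends at 14, Dadd9 ends at 17.
Beat 17 falls within Dadd9.

Dadd9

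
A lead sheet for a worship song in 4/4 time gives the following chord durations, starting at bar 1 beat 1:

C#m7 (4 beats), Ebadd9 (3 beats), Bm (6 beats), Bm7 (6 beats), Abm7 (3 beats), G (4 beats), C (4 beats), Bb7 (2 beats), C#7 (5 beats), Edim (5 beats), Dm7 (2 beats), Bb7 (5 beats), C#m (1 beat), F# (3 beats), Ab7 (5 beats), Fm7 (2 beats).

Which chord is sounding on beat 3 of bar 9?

C#7

Beat 3 of bar 9 is beat (9−1)×4 + 3 = 35 overall.
Running totals: C#m7 ends at 4, Ebadd9 ends at 7, Bm ends at 13, Bm7 ends at 19, Abm7 ends at 22, G ends at 26, C ends at 30, Bb7 ends at 32, C#7 ends at 37.
Beat 35 falls within C#7.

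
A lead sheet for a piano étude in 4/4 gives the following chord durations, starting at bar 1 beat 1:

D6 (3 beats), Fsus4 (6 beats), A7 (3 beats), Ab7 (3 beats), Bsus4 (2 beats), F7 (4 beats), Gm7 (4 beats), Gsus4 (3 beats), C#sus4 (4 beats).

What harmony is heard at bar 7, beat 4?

Beat 4 of bar 7 is beat (7−1)×4 + 4 = 28 overall.
Running totals: D6 ends at 3, Fsus4 ends at 9, A7 ends at 12, Ab7 ends at 15, Bsus4 ends at 17, F7 ends at 21, Gm7 ends at 25, Gsus4 ends at 28.
Beat 28 falls within Gsus4.

Gsus4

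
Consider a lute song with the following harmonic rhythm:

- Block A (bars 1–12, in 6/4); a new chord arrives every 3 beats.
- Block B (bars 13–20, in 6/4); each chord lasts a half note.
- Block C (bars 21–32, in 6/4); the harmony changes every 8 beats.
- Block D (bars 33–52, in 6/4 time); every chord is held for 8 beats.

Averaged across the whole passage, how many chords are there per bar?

18/13 chords per bar

A: 12 bars of 6 beats is 72 beats; at 3 beats each that's 24 chords.
B: 8 bars of 6 beats is 48 beats; at 2 beats each that's 24 chords.
C: 12 bars of 6 beats is 72 beats; at 8 beats each that's 9 chords.
D: 20 bars of 6 beats is 120 beats; at 8 beats each that's 15 chords.
Overall: 72 chords over 52 bars → 72/52 = 18/13 chords per bar.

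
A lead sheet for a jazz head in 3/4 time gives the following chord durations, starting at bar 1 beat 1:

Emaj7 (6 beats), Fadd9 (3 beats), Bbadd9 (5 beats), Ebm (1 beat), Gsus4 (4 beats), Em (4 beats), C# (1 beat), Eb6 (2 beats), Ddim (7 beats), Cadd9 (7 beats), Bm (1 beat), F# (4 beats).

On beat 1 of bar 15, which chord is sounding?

F#

Beat 1 of bar 15 is beat (15−1)×3 + 1 = 43 overall.
Running totals: Emaj7 ends at 6, Fadd9 ends at 9, Bbadd9 ends at 14, Ebm ends at 15, Gsus4 ends at 19, Em ends at 23, C# ends at 24, Eb6 ends at 26, Ddim ends at 33, Cadd9 ends at 40, Bm ends at 41, F# ends at 45.
Beat 43 falls within F#.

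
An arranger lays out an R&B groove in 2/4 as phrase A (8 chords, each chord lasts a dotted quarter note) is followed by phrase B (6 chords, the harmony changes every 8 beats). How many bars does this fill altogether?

30 bars

A: 8 × 1.5 = 12 beats = 6 bars.
B: 6 × 8 = 48 beats = 24 bars.
Total: 6 + 24 = 30 bars.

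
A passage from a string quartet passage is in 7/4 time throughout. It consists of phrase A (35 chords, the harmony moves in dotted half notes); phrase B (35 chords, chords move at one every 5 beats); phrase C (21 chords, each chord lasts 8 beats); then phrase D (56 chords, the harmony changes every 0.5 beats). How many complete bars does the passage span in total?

68 bars

A: 35 × 3 = 105 beats = 15 bars.
B: 35 × 5 = 175 beats = 25 bars.
C: 21 × 8 = 168 beats = 24 bars.
D: 56 × 0.5 = 28 beats = 4 bars.
Total: 15 + 25 + 24 + 4 = 68 bars.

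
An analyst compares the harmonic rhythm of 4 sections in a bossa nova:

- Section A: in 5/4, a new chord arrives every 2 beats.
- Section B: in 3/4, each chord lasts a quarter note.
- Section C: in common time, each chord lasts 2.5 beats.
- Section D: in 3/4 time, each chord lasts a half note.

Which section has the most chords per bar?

Section B

A: each chord is 2 beats in 5/4, so 2.5 per bar.
B: each chord is 1 beat in 3/4, so 3 per bar.
C: each chord is 2.5 beats in 4/4, so 1.6 per bar.
D: each chord is 2 beats in 3/4, so 1.5 per bar.
Fastest is B at 3 chords/bar.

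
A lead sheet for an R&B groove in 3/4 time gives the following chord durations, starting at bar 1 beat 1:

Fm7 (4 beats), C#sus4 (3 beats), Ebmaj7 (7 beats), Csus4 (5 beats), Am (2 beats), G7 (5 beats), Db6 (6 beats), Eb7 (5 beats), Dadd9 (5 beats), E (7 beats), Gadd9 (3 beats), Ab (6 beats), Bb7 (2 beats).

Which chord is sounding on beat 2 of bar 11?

Db6

Beat 2 of bar 11 is beat (11−1)×3 + 2 = 32 overall.
Running totals: Fm7 ends at 4, C#sus4 ends at 7, Ebmaj7 ends at 14, Csus4 ends at 19, Am ends at 21, G7 ends at 26, Db6 ends at 32.
Beat 32 falls within Db6.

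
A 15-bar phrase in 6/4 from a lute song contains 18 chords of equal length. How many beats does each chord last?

5 beats

15 bars × 6 beats/bar = 90 beats total.
90 beats ÷ 18 chords = 5 beats per chord.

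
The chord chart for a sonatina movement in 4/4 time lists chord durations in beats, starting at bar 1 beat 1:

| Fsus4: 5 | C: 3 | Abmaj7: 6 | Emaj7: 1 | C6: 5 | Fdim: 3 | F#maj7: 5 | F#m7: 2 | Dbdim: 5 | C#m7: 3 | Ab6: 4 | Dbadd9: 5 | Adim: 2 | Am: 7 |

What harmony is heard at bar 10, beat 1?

Beat 1 of bar 10 is beat (10−1)×4 + 1 = 37 overall.
Running totals: Fsus4 ends at 5, C ends at 8, Abmaj7 ends at 14, Emaj7 ends at 15, C6 ends at 20, Fdim ends at 23, F#maj7 ends at 28, F#m7 ends at 30, Dbdim ends at 35, C#m7 ends at 38.
Beat 37 falls within C#m7.

C#m7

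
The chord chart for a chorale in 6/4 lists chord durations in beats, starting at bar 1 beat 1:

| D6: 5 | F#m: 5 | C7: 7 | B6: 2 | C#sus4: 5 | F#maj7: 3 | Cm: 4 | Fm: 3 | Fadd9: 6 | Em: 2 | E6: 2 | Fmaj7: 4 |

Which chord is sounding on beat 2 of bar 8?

E6

Beat 2 of bar 8 is beat (8−1)×6 + 2 = 44 overall.
Running totals: D6 ends at 5, F#m ends at 10, C7 ends at 17, B6 ends at 19, C#sus4 ends at 24, F#maj7 ends at 27, Cm ends at 31, Fm ends at 34, Fadd9 ends at 40, Em ends at 42, E6 ends at 44.
Beat 44 falls within E6.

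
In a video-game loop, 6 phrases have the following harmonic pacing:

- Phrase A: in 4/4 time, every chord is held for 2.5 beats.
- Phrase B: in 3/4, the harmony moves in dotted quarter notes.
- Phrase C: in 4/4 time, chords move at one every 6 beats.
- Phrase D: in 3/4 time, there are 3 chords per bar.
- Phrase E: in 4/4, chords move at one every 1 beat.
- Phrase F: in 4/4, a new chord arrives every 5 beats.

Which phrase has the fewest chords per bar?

Phrase C

A: 4/2.5 = 1.6 chords/bar.
B: 3/1.5 = 2 chords/bar.
C: 4/6 = 2/3 chords/bar.
D: 3/1 = 3 chords/bar.
E: 4/1 = 4 chords/bar.
F: 4/5 = 0.8 chords/bar.
Slowest is C at 2/3 chords/bar.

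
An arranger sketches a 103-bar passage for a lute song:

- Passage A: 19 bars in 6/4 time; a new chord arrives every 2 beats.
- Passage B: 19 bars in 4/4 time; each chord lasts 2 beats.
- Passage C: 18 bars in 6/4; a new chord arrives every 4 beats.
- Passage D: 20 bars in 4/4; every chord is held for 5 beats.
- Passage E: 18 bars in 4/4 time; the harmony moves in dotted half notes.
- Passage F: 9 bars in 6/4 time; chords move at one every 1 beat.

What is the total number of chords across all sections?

216 chords

A: 19·6 = 114 beats, 114/2 = 57 chords.
B: 19·4 = 76 beats, 76/2 = 38 chords.
C: 18·6 = 108 beats, 108/4 = 27 chords.
D: 20·4 = 80 beats, 80/5 = 16 chords.
E: 18·4 = 72 beats, 72/3 = 24 chords.
F: 9·6 = 54 beats, 54/1 = 54 chords.
Total: 57 + 38 + 27 + 16 + 24 + 54 = 216.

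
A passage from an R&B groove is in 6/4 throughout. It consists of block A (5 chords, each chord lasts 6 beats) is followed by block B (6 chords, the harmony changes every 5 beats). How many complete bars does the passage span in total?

10 bars

A: 5 × 6 = 30 beats = 5 bars.
B: 6 × 5 = 30 beats = 5 bars.
Total: 5 + 5 = 10 bars.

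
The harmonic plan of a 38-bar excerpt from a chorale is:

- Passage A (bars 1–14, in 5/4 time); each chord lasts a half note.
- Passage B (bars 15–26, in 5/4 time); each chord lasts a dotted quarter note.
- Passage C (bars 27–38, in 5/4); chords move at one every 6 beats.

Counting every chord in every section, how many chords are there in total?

A: 14·5 = 70 beats, 70/2 = 35 chords.
B: 12·5 = 60 beats, 60/1.5 = 40 chords.
C: 12·5 = 60 beats, 60/6 = 10 chords.
Total: 35 + 40 + 10 = 85.

85 chords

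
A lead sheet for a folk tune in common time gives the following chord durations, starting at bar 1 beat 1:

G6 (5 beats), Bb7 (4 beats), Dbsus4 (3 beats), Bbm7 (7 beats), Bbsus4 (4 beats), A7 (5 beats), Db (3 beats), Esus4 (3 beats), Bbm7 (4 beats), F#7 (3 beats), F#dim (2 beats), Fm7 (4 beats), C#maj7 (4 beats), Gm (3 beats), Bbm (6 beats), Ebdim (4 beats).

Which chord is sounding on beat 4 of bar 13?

Beat 4 of bar 13 is beat (13−1)×4 + 4 = 52 overall.
Running totals: G6 ends at 5, Bb7 ends at 9, Dbsus4 ends at 12, Bbm7 ends at 19, Bbsus4 ends at 23, A7 ends at 28, Db ends at 31, Esus4 ends at 34, Bbm7 ends at 38, F#7 ends at 41, F#dim ends at 43, Fm7 ends at 47, C#maj7 ends at 51, Gm ends at 54.
Beat 52 falls within Gm.

Gm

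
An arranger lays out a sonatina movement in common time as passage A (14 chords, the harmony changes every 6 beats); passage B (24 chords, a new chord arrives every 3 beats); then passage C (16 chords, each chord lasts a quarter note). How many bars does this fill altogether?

A: 14 × 6 = 84 beats = 21 bars.
B: 24 × 3 = 72 beats = 18 bars.
C: 16 × 1 = 16 beats = 4 bars.
Total: 21 + 18 + 4 = 43 bars.

43 bars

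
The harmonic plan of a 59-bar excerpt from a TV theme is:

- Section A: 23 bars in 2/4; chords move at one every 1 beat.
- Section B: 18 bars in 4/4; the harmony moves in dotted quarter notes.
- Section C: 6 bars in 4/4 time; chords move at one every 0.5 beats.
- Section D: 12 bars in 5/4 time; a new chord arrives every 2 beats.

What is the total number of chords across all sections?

A: 23·2 = 46 beats, 46/1 = 46 chords.
B: 18·4 = 72 beats, 72/1.5 = 48 chords.
C: 6·4 = 24 beats, 24/0.5 = 48 chords.
D: 12·5 = 60 beats, 60/2 = 30 chords.
Total: 46 + 48 + 48 + 30 = 172.

172 chords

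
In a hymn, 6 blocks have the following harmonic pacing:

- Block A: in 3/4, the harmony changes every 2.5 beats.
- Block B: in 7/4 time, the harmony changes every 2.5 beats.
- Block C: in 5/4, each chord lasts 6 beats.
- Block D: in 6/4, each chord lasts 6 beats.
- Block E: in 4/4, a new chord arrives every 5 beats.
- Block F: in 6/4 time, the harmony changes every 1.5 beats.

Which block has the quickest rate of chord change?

A: 3 beats/bar ÷ 2.5 beats/chord = 1.2 chords/bar.
B: 7 beats/bar ÷ 2.5 beats/chord = 2.8 chords/bar.
C: 5 beats/bar ÷ 6 beats/chord = 5/6 chords/bar.
D: 6 beats/bar ÷ 6 beats/chord = 1 chord/bar.
E: 4 beats/bar ÷ 5 beats/chord = 0.8 chords/bar.
F: 6 beats/bar ÷ 1.5 beats/chord = 4 chords/bar.
Fastest is F at 4 chords/bar.

Block F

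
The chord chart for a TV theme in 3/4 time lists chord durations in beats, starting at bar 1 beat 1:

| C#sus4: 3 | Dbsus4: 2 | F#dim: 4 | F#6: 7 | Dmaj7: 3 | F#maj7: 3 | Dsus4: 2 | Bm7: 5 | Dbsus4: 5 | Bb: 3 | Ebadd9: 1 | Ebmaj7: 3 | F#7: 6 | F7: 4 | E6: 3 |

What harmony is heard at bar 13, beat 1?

Beat 1 of bar 13 is beat (13−1)×3 + 1 = 37 overall.
Running totals: C#sus4 ends at 3, Dbsus4 ends at 5, F#dim ends at 9, F#6 ends at 16, Dmaj7 ends at 19, F#maj7 ends at 22, Dsus4 ends at 24, Bm7 ends at 29, Dbsus4 ends at 34, Bb ends at 37.
Beat 37 falls within Bb.

Bb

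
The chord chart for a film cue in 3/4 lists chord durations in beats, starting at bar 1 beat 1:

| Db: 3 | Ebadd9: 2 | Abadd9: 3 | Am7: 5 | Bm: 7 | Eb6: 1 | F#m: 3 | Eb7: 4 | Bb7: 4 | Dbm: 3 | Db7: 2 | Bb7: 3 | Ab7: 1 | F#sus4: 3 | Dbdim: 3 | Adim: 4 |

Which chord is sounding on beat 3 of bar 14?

Beat 3 of bar 14 is beat (14−1)×3 + 3 = 42 overall.
Running totals: Db ends at 3, Ebadd9 ends at 5, Abadd9 ends at 8, Am7 ends at 13, Bm ends at 20, Eb6 ends at 21, F#m ends at 24, Eb7 ends at 28, Bb7 ends at 32, Dbm ends at 35, Db7 ends at 37, Bb7 ends at 40, Ab7 ends at 41, F#sus4 ends at 44.
Beat 42 falls within F#sus4.

F#sus4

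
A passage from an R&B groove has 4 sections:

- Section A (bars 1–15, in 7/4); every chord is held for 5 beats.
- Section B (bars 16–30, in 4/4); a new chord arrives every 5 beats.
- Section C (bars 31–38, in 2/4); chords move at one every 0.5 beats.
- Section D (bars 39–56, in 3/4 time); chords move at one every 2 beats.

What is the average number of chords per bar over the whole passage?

A: 15 × 7 = 105 beats ÷ 5 = 21 chords.
B: 15 × 4 = 60 beats ÷ 5 = 12 chords.
C: 8 × 2 = 16 beats ÷ 0.5 = 32 chords.
D: 18 × 3 = 54 beats ÷ 2 = 27 chords.
Overall: 92 chords over 56 bars → 92/56 = 23/14 chords per bar.

23/14 chords per bar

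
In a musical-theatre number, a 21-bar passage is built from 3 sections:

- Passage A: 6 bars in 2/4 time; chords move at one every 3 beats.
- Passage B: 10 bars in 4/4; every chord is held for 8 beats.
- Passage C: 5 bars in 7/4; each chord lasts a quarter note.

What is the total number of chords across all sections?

44 chords

A: 6 bars × 2 beats = 12 beats; 3 beats/chord → 4 chords.
B: 10 bars × 4 beats = 40 beats; 8 beats/chord → 5 chords.
C: 5 bars × 7 beats = 35 beats; 1 beat/chord → 35 chords.
Total: 4 + 5 + 35 = 44.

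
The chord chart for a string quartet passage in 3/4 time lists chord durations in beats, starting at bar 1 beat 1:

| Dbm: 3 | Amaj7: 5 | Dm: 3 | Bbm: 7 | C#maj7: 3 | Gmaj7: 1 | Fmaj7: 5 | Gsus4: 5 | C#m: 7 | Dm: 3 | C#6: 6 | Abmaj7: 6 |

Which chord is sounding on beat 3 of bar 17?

Abmaj7

Beat 3 of bar 17 is beat (17−1)×3 + 3 = 51 overall.
Running totals: Dbm ends at 3, Amaj7 ends at 8, Dm ends at 11, Bbm ends at 18, C#maj7 ends at 21, Gmaj7 ends at 22, Fmaj7 ends at 27, Gsus4 ends at 32, C#m ends at 39, Dm ends at 42, C#6 ends at 48, Abmaj7 ends at 54.
Beat 51 falls within Abmaj7.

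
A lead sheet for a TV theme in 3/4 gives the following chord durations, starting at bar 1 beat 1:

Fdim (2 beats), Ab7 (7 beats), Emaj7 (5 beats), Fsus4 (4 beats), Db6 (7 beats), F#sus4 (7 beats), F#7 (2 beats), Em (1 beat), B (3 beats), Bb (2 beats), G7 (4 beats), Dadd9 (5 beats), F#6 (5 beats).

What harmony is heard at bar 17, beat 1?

Dadd9

Beat 1 of bar 17 is beat (17−1)×3 + 1 = 49 overall.
Running totals: Fdim ends at 2, Ab7 ends at 9, Emaj7 ends at 14, Fsus4 ends at 18, Db6 ends at 25, F#sus4 ends at 32, F#7 ends at 34, Em ends at 35, B ends at 38, Bb ends at 40, G7 ends at 44, Dadd9 ends at 49.
Beat 49 falls within Dadd9.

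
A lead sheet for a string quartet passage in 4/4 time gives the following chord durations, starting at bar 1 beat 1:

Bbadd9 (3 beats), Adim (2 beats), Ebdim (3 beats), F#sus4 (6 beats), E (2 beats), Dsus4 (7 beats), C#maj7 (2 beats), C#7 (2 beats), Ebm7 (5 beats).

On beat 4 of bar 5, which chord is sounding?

Beat 4 of bar 5 is beat (5−1)×4 + 4 = 20 overall.
Running totals: Bbadd9 ends at 3, Adim ends at 5, Ebdim ends at 8, F#sus4 ends at 14, E ends at 16, Dsus4 ends at 23.
Beat 20 falls within Dsus4.

Dsus4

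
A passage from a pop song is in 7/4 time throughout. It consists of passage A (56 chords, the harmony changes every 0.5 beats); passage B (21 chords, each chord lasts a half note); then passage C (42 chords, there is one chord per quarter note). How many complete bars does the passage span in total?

A: 56 × 0.5 = 28 beats = 4 bars.
B: 21 × 2 = 42 beats = 6 bars.
C: 42 × 1 = 42 beats = 6 bars.
Total: 4 + 6 + 6 = 16 bars.

16 bars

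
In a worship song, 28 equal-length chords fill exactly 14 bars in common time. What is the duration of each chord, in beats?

14 bars × 4 beats/bar = 56 beats total.
56 beats ÷ 28 chords = 2 beats per chord.
(That is a half note.)

2 beats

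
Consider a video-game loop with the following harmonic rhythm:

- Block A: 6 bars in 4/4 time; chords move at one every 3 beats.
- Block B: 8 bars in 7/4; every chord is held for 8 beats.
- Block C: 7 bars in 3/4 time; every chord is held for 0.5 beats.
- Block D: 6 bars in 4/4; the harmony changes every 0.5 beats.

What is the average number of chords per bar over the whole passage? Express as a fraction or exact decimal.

35/9 chords per bar

A: 6 bars of 4 beats is 24 beats; at 3 beats each that's 8 chords.
B: 8 bars of 7 beats is 56 beats; at 8 beats each that's 7 chords.
C: 7 bars of 3 beats is 21 beats; at 0.5 beats each that's 42 chords.
D: 6 bars of 4 beats is 24 beats; at 0.5 beats each that's 48 chords.
Overall: 105 chords over 27 bars → 105/27 = 35/9 chords per bar.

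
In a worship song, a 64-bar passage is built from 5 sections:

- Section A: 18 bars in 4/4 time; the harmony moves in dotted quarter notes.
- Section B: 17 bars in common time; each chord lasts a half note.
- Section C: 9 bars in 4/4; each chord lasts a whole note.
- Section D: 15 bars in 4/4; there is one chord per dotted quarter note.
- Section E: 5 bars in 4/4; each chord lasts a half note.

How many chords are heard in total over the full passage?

141 chords

A has 72 beats and chords last 1.5 each, so 48 chords.
B has 68 beats and chords last 2 each, so 34 chords.
C has 36 beats and chords last 4 each, so 9 chords.
D has 60 beats and chords last 1.5 each, so 40 chords.
E has 20 beats and chords last 2 each, so 10 chords.
Total: 48 + 34 + 9 + 40 + 10 = 141.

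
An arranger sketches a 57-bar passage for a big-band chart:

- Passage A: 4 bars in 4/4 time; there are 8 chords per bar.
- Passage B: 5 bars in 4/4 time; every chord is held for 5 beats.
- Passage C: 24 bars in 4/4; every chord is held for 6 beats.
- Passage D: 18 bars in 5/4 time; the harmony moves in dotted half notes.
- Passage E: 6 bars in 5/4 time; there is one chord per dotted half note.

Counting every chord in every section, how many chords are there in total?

92 chords

A: 4·4 = 16 beats, 16/0.5 = 32 chords.
B: 5·4 = 20 beats, 20/5 = 4 chords.
C: 24·4 = 96 beats, 96/6 = 16 chords.
D: 18·5 = 90 beats, 90/3 = 30 chords.
E: 6·5 = 30 beats, 30/3 = 10 chords.
Total: 32 + 4 + 16 + 30 + 10 = 92.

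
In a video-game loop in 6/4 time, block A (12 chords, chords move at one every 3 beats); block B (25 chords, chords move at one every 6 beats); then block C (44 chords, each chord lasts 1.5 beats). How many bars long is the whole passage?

A: 12 × 3 = 36 beats = 6 bars.
B: 25 × 6 = 150 beats = 25 bars.
C: 44 × 1.5 = 66 beats = 11 bars.
Total: 6 + 25 + 11 = 42 bars.

42 bars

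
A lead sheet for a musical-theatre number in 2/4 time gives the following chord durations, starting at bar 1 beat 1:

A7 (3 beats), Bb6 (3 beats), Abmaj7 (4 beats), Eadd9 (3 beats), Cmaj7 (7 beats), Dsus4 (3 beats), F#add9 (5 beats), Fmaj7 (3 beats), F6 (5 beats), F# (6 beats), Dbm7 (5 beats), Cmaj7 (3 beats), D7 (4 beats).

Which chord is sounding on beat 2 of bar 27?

D7

Beat 2 of bar 27 is beat (27−1)×2 + 2 = 54 overall.
Running totals: A7 ends at 3, Bb6 ends at 6, Abmaj7 ends at 10, Eadd9 ends at 13, Cmaj7 ends at 20, Dsus4 ends at 23, F#add9 ends at 28, Fmaj7 ends at 31, F6 ends at 36, F# ends at 42, Dbm7 ends at 47, Cmaj7 ends at 50, D7 ends at 54.
Beat 54 falls within D7.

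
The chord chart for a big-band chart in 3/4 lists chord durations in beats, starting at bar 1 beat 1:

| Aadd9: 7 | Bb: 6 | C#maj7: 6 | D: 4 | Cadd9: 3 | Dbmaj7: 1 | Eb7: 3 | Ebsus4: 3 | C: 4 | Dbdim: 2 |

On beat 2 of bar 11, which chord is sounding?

Ebsus4

Beat 2 of bar 11 is beat (11−1)×3 + 2 = 32 overall.
Running totals: Aadd9 ends at 7, Bb ends at 13, C#maj7 ends at 19, D ends at 23, Cadd9 ends at 26, Dbmaj7 ends at 27, Eb7 ends at 30, Ebsus4 ends at 33.
Beat 32 falls within Ebsus4.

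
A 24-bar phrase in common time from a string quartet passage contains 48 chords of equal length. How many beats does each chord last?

2 beats

24 bars × 4 beats/bar = 96 beats total.
96 beats ÷ 48 chords = 2 beats per chord.
(That is a half note.)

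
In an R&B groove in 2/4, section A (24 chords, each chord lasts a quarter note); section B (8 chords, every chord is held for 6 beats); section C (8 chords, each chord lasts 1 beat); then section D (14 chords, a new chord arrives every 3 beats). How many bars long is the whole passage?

61 bars

A: 24 × 1 = 24 beats = 12 bars.
B: 8 × 6 = 48 beats = 24 bars.
C: 8 × 1 = 8 beats = 4 bars.
D: 14 × 3 = 42 beats = 21 bars.
Total: 12 + 24 + 4 + 21 = 61 bars.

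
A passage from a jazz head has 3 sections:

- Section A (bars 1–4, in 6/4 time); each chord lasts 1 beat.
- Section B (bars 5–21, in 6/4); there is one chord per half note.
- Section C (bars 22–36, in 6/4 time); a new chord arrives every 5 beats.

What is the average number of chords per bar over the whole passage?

A: 4 bars of 6 beats is 24 beats; at 1 beat each that's 24 chords.
B: 17 bars of 6 beats is 102 beats; at 2 beats each that's 51 chords.
C: 15 bars of 6 beats is 90 beats; at 5 beats each that's 18 chords.
Overall: 93 chords over 36 bars → 93/36 = 31/12 chords per bar.

31/12 chords per bar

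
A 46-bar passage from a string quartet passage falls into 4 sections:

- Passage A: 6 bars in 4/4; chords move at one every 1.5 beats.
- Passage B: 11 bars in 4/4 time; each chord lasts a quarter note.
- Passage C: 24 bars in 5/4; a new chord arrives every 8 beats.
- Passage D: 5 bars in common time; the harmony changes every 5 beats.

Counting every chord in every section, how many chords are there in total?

A: 6·4 = 24 beats, 24/1.5 = 16 chords.
B: 11·4 = 44 beats, 44/1 = 44 chords.
C: 24·5 = 120 beats, 120/8 = 15 chords.
D: 5·4 = 20 beats, 20/5 = 4 chords.
Total: 16 + 44 + 15 + 4 = 79.

79 chords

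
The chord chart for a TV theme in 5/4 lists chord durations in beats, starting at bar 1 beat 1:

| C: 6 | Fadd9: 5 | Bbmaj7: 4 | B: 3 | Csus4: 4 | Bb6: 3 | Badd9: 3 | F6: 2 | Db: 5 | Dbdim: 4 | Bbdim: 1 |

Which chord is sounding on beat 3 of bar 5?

Beat 3 of bar 5 is beat (5−1)×5 + 3 = 23 overall.
Running totals: C ends at 6, Fadd9 ends at 11, Bbmaj7 ends at 15, B ends at 18, Csus4 ends at 22, Bb6 ends at 25.
Beat 23 falls within Bb6.

Bb6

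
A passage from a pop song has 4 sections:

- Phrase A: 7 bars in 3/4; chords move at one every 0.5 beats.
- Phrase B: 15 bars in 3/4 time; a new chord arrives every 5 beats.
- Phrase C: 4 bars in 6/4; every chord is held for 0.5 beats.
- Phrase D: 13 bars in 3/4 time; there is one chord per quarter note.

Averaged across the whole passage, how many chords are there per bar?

A: 7 bars of 3 beats is 21 beats; at 0.5 beats each that's 42 chords.
B: 15 bars of 3 beats is 45 beats; at 5 beats each that's 9 chords.
C: 4 bars of 6 beats is 24 beats; at 0.5 beats each that's 48 chords.
D: 13 bars of 3 beats is 39 beats; at 1 beat each that's 39 chords.
Overall: 138 chords over 39 bars → 138/39 = 46/13 chords per bar.

46/13 chords per bar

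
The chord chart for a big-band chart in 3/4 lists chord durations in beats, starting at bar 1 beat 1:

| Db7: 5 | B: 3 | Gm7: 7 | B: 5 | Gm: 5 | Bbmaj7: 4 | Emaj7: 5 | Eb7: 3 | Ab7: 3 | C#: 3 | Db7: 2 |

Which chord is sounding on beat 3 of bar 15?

Db7

Beat 3 of bar 15 is beat (15−1)×3 + 3 = 45 overall.
Running totals: Db7 ends at 5, B ends at 8, Gm7 ends at 15, B ends at 20, Gm ends at 25, Bbmaj7 ends at 29, Emaj7 ends at 34, Eb7 ends at 37, Ab7 ends at 40, C# ends at 43, Db7 ends at 45.
Beat 45 falls within Db7.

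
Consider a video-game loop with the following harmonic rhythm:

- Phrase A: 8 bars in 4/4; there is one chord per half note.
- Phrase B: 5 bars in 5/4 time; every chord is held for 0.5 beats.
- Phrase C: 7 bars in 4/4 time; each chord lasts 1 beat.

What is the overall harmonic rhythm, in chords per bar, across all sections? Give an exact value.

A: 8 × 4 = 32 beats ÷ 2 = 16 chords.
B: 5 × 5 = 25 beats ÷ 0.5 = 50 chords.
C: 7 × 4 = 28 beats ÷ 1 = 28 chords.
Overall: 94 chords over 20 bars → 94/20 = 4.7 chords per bar.

4.7 chords per bar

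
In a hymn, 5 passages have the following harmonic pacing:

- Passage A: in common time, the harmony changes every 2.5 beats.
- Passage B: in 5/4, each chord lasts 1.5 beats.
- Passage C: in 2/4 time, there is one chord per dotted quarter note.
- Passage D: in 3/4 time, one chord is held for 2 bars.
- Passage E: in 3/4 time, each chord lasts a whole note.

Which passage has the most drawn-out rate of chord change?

A: each chord is 2.5 beats in 4/4, so 1.6 per bar.
B: each chord is 1.5 beats in 5/4, so 10/3 per bar.
C: each chord is 1.5 beats in 2/4, so 4/3 per bar.
D: each chord is 6 beats in 3/4, so 0.5 per bar.
E: each chord is 4 beats in 3/4, so 0.75 per bar.
Slowest is D at 0.5 chords/bar.

Passage D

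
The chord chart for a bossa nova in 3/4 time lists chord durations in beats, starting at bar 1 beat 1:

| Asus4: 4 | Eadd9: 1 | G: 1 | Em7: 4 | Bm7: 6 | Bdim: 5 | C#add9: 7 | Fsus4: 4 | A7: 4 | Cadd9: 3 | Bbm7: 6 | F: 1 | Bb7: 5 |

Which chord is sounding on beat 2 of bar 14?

Beat 2 of bar 14 is beat (14−1)×3 + 2 = 41 overall.
Running totals: Asus4 ends at 4, Eadd9 ends at 5, G ends at 6, Em7 ends at 10, Bm7 ends at 16, Bdim ends at 21, C#add9 ends at 28, Fsus4 ends at 32, A7 ends at 36, Cadd9 ends at 39, Bbm7 ends at 45.
Beat 41 falls within Bbm7.

Bbm7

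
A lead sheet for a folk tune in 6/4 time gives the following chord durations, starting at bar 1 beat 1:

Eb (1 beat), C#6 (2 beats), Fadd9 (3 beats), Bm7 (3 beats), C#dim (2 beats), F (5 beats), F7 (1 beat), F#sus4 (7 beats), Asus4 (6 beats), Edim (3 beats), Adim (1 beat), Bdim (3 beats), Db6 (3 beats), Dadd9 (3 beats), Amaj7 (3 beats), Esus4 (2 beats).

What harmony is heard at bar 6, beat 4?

Beat 4 of bar 6 is beat (6−1)×6 + 4 = 34 overall.
Running totals: Eb ends at 1, C#6 ends at 3, Fadd9 ends at 6, Bm7 ends at 9, C#dim ends at 11, F ends at 16, F7 ends at 17, F#sus4 ends at 24, Asus4 ends at 30, Edim ends at 33, Adim ends at 34.
Beat 34 falls within Adim.

Adim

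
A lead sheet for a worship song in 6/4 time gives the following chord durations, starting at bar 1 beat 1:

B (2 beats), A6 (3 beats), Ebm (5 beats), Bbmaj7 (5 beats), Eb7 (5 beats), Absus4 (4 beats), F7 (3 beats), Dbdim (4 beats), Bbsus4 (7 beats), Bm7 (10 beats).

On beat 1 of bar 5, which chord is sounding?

Beat 1 of bar 5 is beat (5−1)×6 + 1 = 25 overall.
Running totals: B ends at 2, A6 ends at 5, Ebm ends at 10, Bbmaj7 ends at 15, Eb7 ends at 20, Absus4 ends at 24, F7 ends at 27.
Beat 25 falls within F7.

F7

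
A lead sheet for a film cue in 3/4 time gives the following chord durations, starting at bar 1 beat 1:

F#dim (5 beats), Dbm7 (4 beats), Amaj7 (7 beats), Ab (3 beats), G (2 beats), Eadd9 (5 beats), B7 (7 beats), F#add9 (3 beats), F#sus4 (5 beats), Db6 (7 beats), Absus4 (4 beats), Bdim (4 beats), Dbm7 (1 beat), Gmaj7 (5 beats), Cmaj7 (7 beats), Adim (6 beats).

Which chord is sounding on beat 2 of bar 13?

F#sus4

Beat 2 of bar 13 is beat (13−1)×3 + 2 = 38 overall.
Running totals: F#dim ends at 5, Dbm7 ends at 9, Amaj7 ends at 16, Ab ends at 19, G ends at 21, Eadd9 ends at 26, B7 ends at 33, F#add9 ends at 36, F#sus4 ends at 41.
Beat 38 falls within F#sus4.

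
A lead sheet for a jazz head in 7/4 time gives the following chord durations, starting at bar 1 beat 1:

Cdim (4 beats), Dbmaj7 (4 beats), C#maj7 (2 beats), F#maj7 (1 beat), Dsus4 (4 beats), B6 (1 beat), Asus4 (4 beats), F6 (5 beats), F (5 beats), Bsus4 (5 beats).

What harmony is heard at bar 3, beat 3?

Beat 3 of bar 3 is beat (3−1)×7 + 3 = 17 overall.
Running totals: Cdim ends at 4, Dbmaj7 ends at 8, C#maj7 ends at 10, F#maj7 ends at 11, Dsus4 ends at 15, B6 ends at 16, Asus4 ends at 20.
Beat 17 falls within Asus4.

Asus4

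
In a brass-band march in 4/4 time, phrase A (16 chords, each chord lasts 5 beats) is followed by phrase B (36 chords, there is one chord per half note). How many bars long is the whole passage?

38 bars

A: 16 × 5 = 80 beats = 20 bars.
B: 36 × 2 = 72 beats = 18 bars.
Total: 20 + 18 = 38 bars.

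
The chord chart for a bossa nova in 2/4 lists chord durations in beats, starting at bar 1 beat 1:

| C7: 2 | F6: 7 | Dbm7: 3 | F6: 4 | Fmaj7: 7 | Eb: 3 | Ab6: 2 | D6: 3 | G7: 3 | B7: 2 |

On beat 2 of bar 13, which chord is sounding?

Eb

Beat 2 of bar 13 is beat (13−1)×2 + 2 = 26 overall.
Running totals: C7 ends at 2, F6 ends at 9, Dbm7 ends at 12, F6 ends at 16, Fmaj7 ends at 23, Eb ends at 26.
Beat 26 falls within Eb.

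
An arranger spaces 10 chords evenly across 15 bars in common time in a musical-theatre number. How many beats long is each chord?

15 bars × 4 beats/bar = 60 beats total.
60 beats ÷ 10 chords = 6 beats per chord.

6 beats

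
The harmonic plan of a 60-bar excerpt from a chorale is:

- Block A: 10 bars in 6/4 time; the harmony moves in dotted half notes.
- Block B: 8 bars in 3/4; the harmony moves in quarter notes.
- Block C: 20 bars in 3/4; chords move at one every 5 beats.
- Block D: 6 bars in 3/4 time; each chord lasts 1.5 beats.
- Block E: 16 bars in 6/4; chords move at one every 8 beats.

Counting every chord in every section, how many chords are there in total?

80 chords

A has 60 beats and chords last 3 each, so 20 chords.
B has 24 beats and chords last 1 each, so 24 chords.
C has 60 beats and chords last 5 each, so 12 chords.
D has 18 beats and chords last 1.5 each, so 12 chords.
E has 96 beats and chords last 8 each, so 12 chords.
Total: 20 + 24 + 12 + 12 + 12 = 80.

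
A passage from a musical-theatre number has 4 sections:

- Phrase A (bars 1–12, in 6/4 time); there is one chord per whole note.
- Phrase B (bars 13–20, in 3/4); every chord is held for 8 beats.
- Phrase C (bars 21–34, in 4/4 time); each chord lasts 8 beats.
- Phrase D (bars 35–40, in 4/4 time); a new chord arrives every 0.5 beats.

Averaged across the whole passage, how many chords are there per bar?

A: 12 bars of 6 beats is 72 beats; at 4 beats each that's 18 chords.
B: 8 bars of 3 beats is 24 beats; at 8 beats each that's 3 chords.
C: 14 bars of 4 beats is 56 beats; at 8 beats each that's 7 chords.
D: 6 bars of 4 beats is 24 beats; at 0.5 beats each that's 48 chords.
Overall: 76 chords over 40 bars → 76/40 = 1.9 chords per bar.

1.9 chords per bar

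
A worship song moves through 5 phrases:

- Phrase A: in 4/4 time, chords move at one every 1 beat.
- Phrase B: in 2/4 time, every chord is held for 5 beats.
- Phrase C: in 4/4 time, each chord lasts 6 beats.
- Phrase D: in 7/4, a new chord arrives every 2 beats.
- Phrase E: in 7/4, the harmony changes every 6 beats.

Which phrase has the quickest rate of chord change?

Phrase A

A: 4/1 = 4 chords/bar.
B: 2/5 = 0.4 chords/bar.
C: 4/6 = 2/3 chords/bar.
D: 7/2 = 3.5 chords/bar.
E: 7/6 = 7/6 chords/bar.
Fastest is A at 4 chords/bar.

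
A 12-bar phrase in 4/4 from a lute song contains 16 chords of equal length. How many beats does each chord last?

12 bars × 4 beats/bar = 48 beats total.
48 beats ÷ 16 chords = 3 beats per chord.
(That is a dotted half note.)

3 beats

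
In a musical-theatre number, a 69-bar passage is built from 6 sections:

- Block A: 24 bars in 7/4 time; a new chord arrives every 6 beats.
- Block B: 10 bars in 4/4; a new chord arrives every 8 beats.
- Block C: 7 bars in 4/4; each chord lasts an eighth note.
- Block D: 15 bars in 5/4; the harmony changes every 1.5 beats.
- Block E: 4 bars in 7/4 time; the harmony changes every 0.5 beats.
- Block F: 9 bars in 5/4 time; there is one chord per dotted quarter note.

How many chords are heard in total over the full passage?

225 chords

A: 24 bars × 7 beats = 168 beats; 6 beats/chord → 28 chords.
B: 10 bars × 4 beats = 40 beats; 8 beats/chord → 5 chords.
C: 7 bars × 4 beats = 28 beats; 0.5 beats/chord → 56 chords.
D: 15 bars × 5 beats = 75 beats; 1.5 beats/chord → 50 chords.
E: 4 bars × 7 beats = 28 beats; 0.5 beats/chord → 56 chords.
F: 9 bars × 5 beats = 45 beats; 1.5 beats/chord → 30 chords.
Total: 28 + 5 + 56 + 50 + 56 + 30 = 225.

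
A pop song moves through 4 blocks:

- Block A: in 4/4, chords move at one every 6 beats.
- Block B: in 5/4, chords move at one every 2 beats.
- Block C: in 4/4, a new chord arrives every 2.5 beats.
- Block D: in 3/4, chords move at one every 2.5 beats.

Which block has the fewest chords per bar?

A: 4/6 = 2/3 chords/bar.
B: 5/2 = 2.5 chords/bar.
C: 4/2.5 = 1.6 chords/bar.
D: 3/2.5 = 1.2 chords/bar.
Slowest is A at 2/3 chords/bar.

Block A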